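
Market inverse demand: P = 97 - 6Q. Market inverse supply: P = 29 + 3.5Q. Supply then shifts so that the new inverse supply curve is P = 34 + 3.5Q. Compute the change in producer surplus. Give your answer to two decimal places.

Initial equilibrium: Q_0 = 7.1579, P_0 = 54.0526; CS_0 = (1/2)(7.1579)(42.9474) = 153.7064, PS_0 = (1/2)(7.1579)(25.0526) = 89.662.
New equilibrium: 97 - 6Q = 34 + 3.5Q gives Q_1 = 6.6316, P_1 = 57.2105; CS_1 = 131.9335, PS_1 = 76.9612.
Change in producer surplus = 76.9612 - 89.662 = -12.7008.

-12.70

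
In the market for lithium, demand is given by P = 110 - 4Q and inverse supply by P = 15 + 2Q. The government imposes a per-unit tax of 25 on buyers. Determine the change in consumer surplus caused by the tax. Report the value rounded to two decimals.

Without the tax, 110 - 4Q = 15 + 2Q so Q* = 15.8333 and P* = 46.6667.
A tax on buyers shifts demand down by 25: (110 - 25) - 4Q = 15 + 2Q, so Q_t = 11.6667. Buyers pay P_b = 63.3333; sellers receive P_s = P_b - 25 = 38.3333.
Consumers lose the trapezoid between P* and P_b out to Q_t plus the triangle from Q_t to Q*: change in CS = 272.2222 - 501.3889 = -229.1667.

-229.17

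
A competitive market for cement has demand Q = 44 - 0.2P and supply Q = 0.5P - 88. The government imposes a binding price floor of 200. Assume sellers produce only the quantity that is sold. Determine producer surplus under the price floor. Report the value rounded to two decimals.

80.00

Rewriting demand in inverse form: P = 220 - 5Q.
Rewriting supply in inverse form: P = 176 + 2Q.
Free-market equilibrium: 220 - 5Q = 176 + 2Q gives Q* = 6.2857, P* = 188.5714.
At the floor price 200, quantity demanded is (220 - 200)/5 = 4; demand is the short side, so Q = 4 trades at P = 200.
The supply price at Q = 4 is 184. PS is the trapezoid between 200 and supply over [0, 4]: (1/2)[(200 - 176) + (200 - 184)](4) = 80.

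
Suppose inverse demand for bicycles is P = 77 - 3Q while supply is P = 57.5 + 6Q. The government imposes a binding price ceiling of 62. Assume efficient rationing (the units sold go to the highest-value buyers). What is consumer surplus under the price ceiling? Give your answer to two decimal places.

10.41

Free-market equilibrium: 77 - 3Q = 57.5 + 6Q gives Q* = 2.1667, P* = 70.5.
At the ceiling price 62, quantity supplied is (62 - 57.5)/6 = 0.75; supply is the short side, so Q = 0.75 trades at P = 62.
The demand price at Q = 0.75 is 74.75. CS is the trapezoid between demand and 62 over [0, 0.75]: (1/2)[(77 - 62) + (74.75 - 62)](0.75) = 10.4062.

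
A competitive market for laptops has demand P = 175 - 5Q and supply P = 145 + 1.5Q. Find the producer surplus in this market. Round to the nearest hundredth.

Setting demand equal to supply, 30 = 6.5Q, so Q* = 4.6154 and P* = 151.9231.
Producer surplus is the triangle above supply below P*: (1/2)(4.6154)(151.9231 - 145) = (1/2)(4.6154)(6.9231) = 15.9763.

15.98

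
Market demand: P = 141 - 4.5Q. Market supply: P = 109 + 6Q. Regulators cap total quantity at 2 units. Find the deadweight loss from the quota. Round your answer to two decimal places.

Without the quota, 141 - 4.5Q = 109 + 6Q gives Q* = 3.0476.
At Q = 2 the demand price is 141 - 4.5(2) = 132 and the supply price is 109 + 6(2) = 121.
DWL = (1/2)(gap between curves at 2) x (Q* - 2) = (1/2)(11)(1.0476) = 5.7619.

5.76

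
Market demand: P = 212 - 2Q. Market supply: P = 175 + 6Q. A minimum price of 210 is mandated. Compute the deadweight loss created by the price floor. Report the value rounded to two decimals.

52.56

Without the control, 212 - 2Q = 175 + 6Q so Q* = 4.625 and P* = 202.75.
At the floor price 210, quantity demanded is (212 - 210)/2 = 1; demand is the short side, so Q = 1 trades at P = 210.
The lost-trades triangle has base Q* - 1 = 3.625 and height equal to the gap between the curves at Q = 1, which is 210 - 181 = 29. DWL = (1/2)(3.625)(29) = 52.5625.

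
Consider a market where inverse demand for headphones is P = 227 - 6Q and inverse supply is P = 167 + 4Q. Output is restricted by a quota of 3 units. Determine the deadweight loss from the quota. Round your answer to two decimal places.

Without the quota, 227 - 6Q = 167 + 4Q gives Q* = 6.
At Q = 3 the demand price is 227 - 6(3) = 209 and the supply price is 167 + 4(3) = 179.
DWL = (1/2)(gap between curves at 3) x (Q* - 3) = (1/2)(30)(3) = 45.

45.00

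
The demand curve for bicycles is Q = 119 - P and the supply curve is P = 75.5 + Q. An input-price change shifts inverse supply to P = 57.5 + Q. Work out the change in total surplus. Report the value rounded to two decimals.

472.50

Rewriting demand in inverse form: P = 119 - Q.
Initial equilibrium: Q_0 = 21.75, P_0 = 97.25; CS_0 = (1/2)(21.75)(21.75) = 236.5312, PS_0 = (1/2)(21.75)(21.75) = 236.5312.
New equilibrium: 119 - Q = 57.5 + Q gives Q_1 = 30.75, P_1 = 88.25; CS_1 = 472.7812, PS_1 = 472.7812.
Change in total surplus = (472.7812 + 472.7812) - (236.5312 + 236.5312) = 472.5.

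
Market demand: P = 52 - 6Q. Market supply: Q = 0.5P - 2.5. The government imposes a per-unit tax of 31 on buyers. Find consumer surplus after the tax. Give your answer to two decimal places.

12.00

Rewriting supply in inverse form: P = 5 + 2Q.
Without the tax, 52 - 6Q = 5 + 2Q so Q* = 5.875 and P* = 16.75.
A tax on buyers shifts demand down by 31: (52 - 31) - 6Q = 5 + 2Q, so Q_t = 2. Buyers pay P_b = 40; sellers receive P_s = P_b - 31 = 9.
Consumer surplus is the triangle under demand above P_b: (1/2)(2)(52 - 40) = 12.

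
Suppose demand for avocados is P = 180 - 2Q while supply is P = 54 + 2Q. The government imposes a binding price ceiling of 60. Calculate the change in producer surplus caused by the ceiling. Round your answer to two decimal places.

-983.25

Free-market equilibrium: 180 - 2Q = 54 + 2Q gives Q* = 31.5, P* = 117.
At P = 60, sellers supply (60 - 54)/2 = 3 while buyers want more, so the quantity traded is 3 at price 60.
PS goes from (1/2)(31.5)(63) = 992.25 to 9 (computed as (60 - 54)(3) - (1/2)(2)(3)^2), a change of -983.25.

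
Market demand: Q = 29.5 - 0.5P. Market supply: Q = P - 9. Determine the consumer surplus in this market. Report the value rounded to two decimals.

277.78

Rewriting demand in inverse form: P = 59 - 2Q.
Rewriting supply in inverse form: P = 9 + Q.
Setting demand equal to supply, 50 = 3Q, so Q* = 16.6667 and P* = 25.6667.
Consumer surplus is the triangle under demand above P*: (1/2)(16.6667)(59 - 25.6667) = (1/2)(16.6667)(33.3333) = 277.7778.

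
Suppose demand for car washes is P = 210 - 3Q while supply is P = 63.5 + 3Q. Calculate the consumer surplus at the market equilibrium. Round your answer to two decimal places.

Equilibrium: 210 - 3Q = 63.5 + 3Q, so Q* = 24.4167 and P* = 136.75.
The demand choke price is 210, so CS = (1/2)(Q*)(210 - P*) = (1/2)(24.4167)(73.25) = 894.2604.

894.26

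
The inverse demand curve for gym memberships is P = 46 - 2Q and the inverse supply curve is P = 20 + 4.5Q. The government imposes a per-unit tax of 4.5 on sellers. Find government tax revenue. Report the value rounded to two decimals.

14.88

Pre-tax equilibrium: 46 - 2Q = 20 + 4.5Q gives Q* = 4, P* = 38.
With the tax, sellers need 4.5 more per unit: 46 - 2Q = 20 + 4.5Q + 4.5, so Q_t = 3.3077. Buyers pay P_b = 39.3846; sellers receive P_s = P_b - 4.5 = 34.8846.
Tax revenue = t x Q_t = 4.5 x 3.3077 = 14.8846.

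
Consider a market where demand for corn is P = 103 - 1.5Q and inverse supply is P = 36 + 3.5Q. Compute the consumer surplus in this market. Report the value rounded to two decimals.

Equilibrium: 103 - 1.5Q = 36 + 3.5Q, so Q* = 13.4 and P* = 82.9.
Consumer surplus is the triangle under demand above P*: (1/2)(13.4)(103 - 82.9) = (1/2)(13.4)(20.1) = 134.67.

134.67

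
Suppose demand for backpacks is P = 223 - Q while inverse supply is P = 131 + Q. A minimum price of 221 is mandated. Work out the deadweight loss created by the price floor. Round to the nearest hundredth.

Free-market equilibrium: 223 - Q = 131 + Q gives Q* = 46, P* = 177.
At the floor price 221, quantity demanded is (223 - 221)/1 = 2; demand is the short side, so Q = 2 trades at P = 221.
The lost-trades triangle has base Q* - 2 = 44 and height equal to the gap between the curves at Q = 2, which is 221 - 133 = 88. DWL = (1/2)(44)(88) = 1936.

1936.00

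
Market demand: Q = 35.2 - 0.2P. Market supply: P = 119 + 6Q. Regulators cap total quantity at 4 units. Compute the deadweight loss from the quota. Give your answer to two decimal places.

Rewriting demand in inverse form: P = 176 - 5Q.
Unrestricted equilibrium: Q* = (176 - 119)/(5 + 6) = 5.1818.
At Q = 4 the demand price is 176 - 5(4) = 156 and the supply price is 119 + 6(4) = 143.
DWL = (1/2)(gap between curves at 4) x (Q* - 4) = (1/2)(13)(1.1818) = 7.6818.

7.68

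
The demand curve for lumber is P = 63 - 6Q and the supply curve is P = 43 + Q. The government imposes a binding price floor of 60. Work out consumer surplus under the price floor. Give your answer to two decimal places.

Free-market equilibrium: 63 - 6Q = 43 + Q gives Q* = 2.8571, P* = 45.8571.
At P = 60, buyers demand (63 - 60)/6 = 0.5 while sellers would supply more, so the quantity traded is 0.5 at price 60.
CS is the triangle under demand above 60: (1/2)(0.5)(63 - 60) = 0.75.

0.75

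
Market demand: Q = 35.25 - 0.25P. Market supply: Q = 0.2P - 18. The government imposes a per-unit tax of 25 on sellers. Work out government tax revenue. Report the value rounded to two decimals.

Rewriting demand in inverse form: P = 141 - 4Q.
Rewriting supply in inverse form: P = 90 + 5Q.
Without the tax, 141 - 4Q = 90 + 5Q so Q* = 5.6667 and P* = 118.3333.
With the tax, sellers need 25 more per unit: 141 - 4Q = 90 + 5Q + 25, so Q_t = 2.8889. Buyers pay P_b = 129.4444; sellers receive P_s = P_b - 25 = 104.4444.
Tax revenue = t x Q_t = 25 x 2.8889 = 72.2222.

72.22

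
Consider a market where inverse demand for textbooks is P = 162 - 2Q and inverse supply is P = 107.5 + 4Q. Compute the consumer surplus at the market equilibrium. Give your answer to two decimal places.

Set 162 - 2Q = 107.5 + 4Q, which gives 54.5 = 6Q, so Q* = 9.0833 and P* = 162 - 2(9.0833) = 143.8333.
Consumer surplus is the triangle under demand above P*: (1/2)(9.0833)(162 - 143.8333) = (1/2)(9.0833)(18.1667) = 82.5069.

82.51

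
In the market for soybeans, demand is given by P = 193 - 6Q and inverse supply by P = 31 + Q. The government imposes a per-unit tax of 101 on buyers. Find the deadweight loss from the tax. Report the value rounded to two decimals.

Pre-tax equilibrium: 193 - 6Q = 31 + Q gives Q* = 23.1429, P* = 54.1429.
A tax on buyers shifts demand down by 101: (193 - 101) - 6Q = 31 + Q, so Q_t = 8.7143. Buyers pay P_b = 140.7143; sellers receive P_s = P_b - 101 = 39.7143.
Deadweight loss is the triangle between the curves from Q_t to Q*: (1/2)(23.1429 - 8.7143)(101) = 728.6429.

728.64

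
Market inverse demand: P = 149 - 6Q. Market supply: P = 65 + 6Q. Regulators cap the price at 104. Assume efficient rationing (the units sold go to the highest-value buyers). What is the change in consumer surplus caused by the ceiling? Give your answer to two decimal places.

Without the control, 149 - 6Q = 65 + 6Q so Q* = 7 and P* = 107.
At P = 104, sellers supply (104 - 65)/6 = 6.5 while buyers want more, so the quantity traded is 6.5 at price 104.
CS goes from (1/2)(7)(42) = 147 to 165.75 (computed as (149 - 104)(6.5) - (1/2)(6)(6.5)^2), a change of 18.75.

18.75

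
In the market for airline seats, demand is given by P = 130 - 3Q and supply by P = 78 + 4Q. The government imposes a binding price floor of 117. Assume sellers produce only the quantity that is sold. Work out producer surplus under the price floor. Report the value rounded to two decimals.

131.44

Free-market equilibrium: 130 - 3Q = 78 + 4Q gives Q* = 7.4286, P* = 107.7143.
At P = 117, buyers demand (130 - 117)/3 = 4.3333 while sellers would supply more, so the quantity traded is 4.3333 at price 117.
The supply price at Q = 4.3333 is 95.3333. PS is the trapezoid between 117 and supply over [0, 4.3333]: (1/2)[(117 - 78) + (117 - 95.3333)](4.3333) = 131.4444.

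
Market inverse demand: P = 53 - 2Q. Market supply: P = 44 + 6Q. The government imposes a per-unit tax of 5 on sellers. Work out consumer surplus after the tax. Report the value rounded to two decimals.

Pre-tax equilibrium: 53 - 2Q = 44 + 6Q gives Q* = 1.125, P* = 50.75.
With the tax, sellers need 5 more per unit: 53 - 2Q = 44 + 6Q + 5, so Q_t = 0.5. Buyers pay P_b = 52; sellers receive P_s = P_b - 5 = 47.
CS = (1/2)(Q_t)(53 - P_b) = (1/2)(0.5)(1) = 0.25.

0.25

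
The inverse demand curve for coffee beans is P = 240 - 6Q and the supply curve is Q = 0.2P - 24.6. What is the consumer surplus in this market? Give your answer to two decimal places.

339.40

Rewriting supply in inverse form: P = 123 + 5Q.
Set 240 - 6Q = 123 + 5Q, which gives 117 = 11Q, so Q* = 10.6364 and P* = 240 - 6(10.6364) = 176.1818.
Consumer surplus is the triangle under demand above P*: (1/2)(10.6364)(240 - 176.1818) = (1/2)(10.6364)(63.8182) = 339.3967.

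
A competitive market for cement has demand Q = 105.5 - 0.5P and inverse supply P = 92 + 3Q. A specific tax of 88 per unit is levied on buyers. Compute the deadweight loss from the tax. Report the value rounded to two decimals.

774.40

Rewriting demand in inverse form: P = 211 - 2Q.
Pre-tax equilibrium: 211 - 2Q = 92 + 3Q gives Q* = 23.8, P* = 163.4.
A tax on buyers shifts demand down by 88: (211 - 88) - 2Q = 92 + 3Q, so Q_t = 6.2. Buyers pay P_b = 198.6; sellers receive P_s = P_b - 88 = 110.6.
Deadweight loss is the triangle between the curves from Q_t to Q*: (1/2)(23.8 - 6.2)(88) = 774.4.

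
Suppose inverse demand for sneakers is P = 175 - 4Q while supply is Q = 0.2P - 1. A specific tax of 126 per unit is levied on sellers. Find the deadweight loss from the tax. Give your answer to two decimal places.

882.00

Rewriting supply in inverse form: P = 5 + 5Q.
Pre-tax equilibrium: 175 - 4Q = 5 + 5Q gives Q* = 18.8889, P* = 99.4444.
A tax on sellers shifts supply up by 126: 175 - 4Q = 5 + 5Q + 126, so Q_t = 4.8889. Buyers pay P_b = 155.4444; sellers receive P_s = P_b - 126 = 29.4444.
Deadweight loss is the triangle between the curves from Q_t to Q*: (1/2)(18.8889 - 4.8889)(126) = 882.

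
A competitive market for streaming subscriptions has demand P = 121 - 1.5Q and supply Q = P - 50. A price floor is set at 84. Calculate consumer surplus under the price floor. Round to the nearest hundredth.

456.33

Rewriting supply in inverse form: P = 50 + Q.
Without the control, 121 - 1.5Q = 50 + Q so Q* = 28.4 and P* = 78.4.
At the floor price 84, quantity demanded is (121 - 84)/1.5 = 24.6667; demand is the short side, so Q = 24.6667 trades at P = 84.
CS is the triangle under demand above 84: (1/2)(24.6667)(121 - 84) = 456.3333.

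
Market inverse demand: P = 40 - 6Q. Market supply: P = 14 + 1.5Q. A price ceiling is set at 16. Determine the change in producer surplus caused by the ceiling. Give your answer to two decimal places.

Without the control, 40 - 6Q = 14 + 1.5Q so Q* = 3.4667 and P* = 19.2.
At P = 16, sellers supply (16 - 14)/1.5 = 1.3333 while buyers want more, so the quantity traded is 1.3333 at price 16.
PS goes from (1/2)(3.4667)(5.2) = 9.0133 to 1.3333 (computed as (16 - 14)(1.3333) - (1/2)(1.5)(1.3333)^2), a change of -7.68.

-7.68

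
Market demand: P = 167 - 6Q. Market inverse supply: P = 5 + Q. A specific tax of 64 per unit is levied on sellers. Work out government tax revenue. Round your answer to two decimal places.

896.00

Pre-tax equilibrium: 167 - 6Q = 5 + Q gives Q* = 23.1429, P* = 28.1429.
With the tax, sellers need 64 more per unit: 167 - 6Q = 5 + Q + 64, so Q_t = 14. Buyers pay P_b = 83; sellers receive P_s = P_b - 64 = 19.
Revenue is the tax times quantity traded: 64 x 14 = 896.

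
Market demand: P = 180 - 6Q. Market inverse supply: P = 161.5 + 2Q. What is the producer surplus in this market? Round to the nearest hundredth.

Equilibrium: 180 - 6Q = 161.5 + 2Q, so Q* = 2.3125 and P* = 166.125.
PS is the area between P* and the supply curve from 0 to Q*: (1/2)(2.3125)(4.625) = 5.3477.

5.35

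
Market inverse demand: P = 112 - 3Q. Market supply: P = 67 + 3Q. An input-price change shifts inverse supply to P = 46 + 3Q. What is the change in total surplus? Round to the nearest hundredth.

194.25

Initial equilibrium: Q_0 = 7.5, P_0 = 89.5; CS_0 = (1/2)(7.5)(22.5) = 84.375, PS_0 = (1/2)(7.5)(22.5) = 84.375.
New equilibrium: 112 - 3Q = 46 + 3Q gives Q_1 = 11, P_1 = 79; CS_1 = 181.5, PS_1 = 181.5.
Change in total surplus = (181.5 + 181.5) - (84.375 + 84.375) = 194.25.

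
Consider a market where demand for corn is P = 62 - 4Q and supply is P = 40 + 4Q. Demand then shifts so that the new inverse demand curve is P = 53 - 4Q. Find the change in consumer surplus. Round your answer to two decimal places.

-9.84

Initial equilibrium: Q_0 = 2.75, P_0 = 51; CS_0 = (1/2)(2.75)(11) = 15.125, PS_0 = (1/2)(2.75)(11) = 15.125.
New equilibrium: 53 - 4Q = 40 + 4Q gives Q_1 = 1.625, P_1 = 46.5; CS_1 = 5.2812, PS_1 = 5.2812.
Change in consumer surplus = 5.2812 - 15.125 = -9.8438.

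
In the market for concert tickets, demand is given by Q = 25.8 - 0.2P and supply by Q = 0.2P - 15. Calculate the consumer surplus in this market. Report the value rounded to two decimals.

Rewriting demand in inverse form: P = 129 - 5Q.
Rewriting supply in inverse form: P = 75 + 5Q.
Equilibrium: 129 - 5Q = 75 + 5Q, so Q* = 5.4 and P* = 102.
Consumer surplus is the triangle under demand above P*: (1/2)(5.4)(129 - 102) = (1/2)(5.4)(27) = 72.9.

72.90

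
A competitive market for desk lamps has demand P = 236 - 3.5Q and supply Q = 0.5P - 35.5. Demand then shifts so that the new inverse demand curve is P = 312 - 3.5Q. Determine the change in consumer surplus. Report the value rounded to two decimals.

Rewriting supply in inverse form: P = 71 + 2Q.
Initial equilibrium: Q_0 = 30, P_0 = 131; CS_0 = (1/2)(30)(105) = 1575, PS_0 = (1/2)(30)(60) = 900.
New equilibrium: 312 - 3.5Q = 71 + 2Q gives Q_1 = 43.8182, P_1 = 158.6364; CS_1 = 3360.0579, PS_1 = 1920.0331.
Change in consumer surplus = 3360.0579 - 1575 = 1785.0579.

1785.06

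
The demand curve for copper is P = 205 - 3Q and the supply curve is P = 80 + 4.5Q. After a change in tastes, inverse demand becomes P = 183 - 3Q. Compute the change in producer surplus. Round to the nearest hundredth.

-200.64

Initial equilibrium: Q_0 = 16.6667, P_0 = 155; CS_0 = (1/2)(16.6667)(50) = 416.6667, PS_0 = (1/2)(16.6667)(75) = 625.
New equilibrium: 183 - 3Q = 80 + 4.5Q gives Q_1 = 13.7333, P_1 = 141.8; CS_1 = 282.9067, PS_1 = 424.36.
Change in producer surplus = 424.36 - 625 = -200.64.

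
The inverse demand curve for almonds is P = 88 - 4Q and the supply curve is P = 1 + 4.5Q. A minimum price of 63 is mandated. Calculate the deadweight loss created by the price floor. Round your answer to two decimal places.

67.50

Free-market equilibrium: 88 - 4Q = 1 + 4.5Q gives Q* = 10.2353, P* = 47.0588.
At the floor price 63, quantity demanded is (88 - 63)/4 = 6.25; demand is the short side, so Q = 6.25 trades at P = 63.
At Q = 6.25 the demand price is 63 and the supply price is 29.125. Deadweight loss is the triangle between the curves from 6.25 to 10.2353: (1/2)(63 - 29.125)(10.2353 - 6.25) = 67.5009.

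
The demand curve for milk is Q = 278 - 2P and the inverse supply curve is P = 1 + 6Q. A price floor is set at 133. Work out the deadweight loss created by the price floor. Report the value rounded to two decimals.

Rewriting demand in inverse form: P = 139 - 0.5Q.
Without the control, 139 - 0.5Q = 1 + 6Q so Q* = 21.2308 and P* = 128.3846.
At P = 133, buyers demand (139 - 133)/0.5 = 12 while sellers would supply more, so the quantity traded is 12 at price 133.
At Q = 12 the demand price is 133 and the supply price is 73. Deadweight loss is the triangle between the curves from 12 to 21.2308: (1/2)(133 - 73)(21.2308 - 12) = 276.9231.

276.92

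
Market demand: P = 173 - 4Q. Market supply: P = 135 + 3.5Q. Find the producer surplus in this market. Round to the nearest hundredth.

Setting demand equal to supply, 38 = 7.5Q, so Q* = 5.0667 and P* = 152.7333.
The supply curve's price intercept is 135, so PS = (1/2)(Q*)(P* - 135) = (1/2)(5.0667)(17.7333) = 44.9244.

44.92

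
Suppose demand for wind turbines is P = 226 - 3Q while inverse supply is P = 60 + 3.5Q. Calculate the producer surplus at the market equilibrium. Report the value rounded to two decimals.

1141.37

Equilibrium: 226 - 3Q = 60 + 3.5Q, so Q* = 25.5385 and P* = 149.3846.
Producer surplus is the triangle above supply below P*: (1/2)(25.5385)(149.3846 - 60) = (1/2)(25.5385)(89.3846) = 1141.3728.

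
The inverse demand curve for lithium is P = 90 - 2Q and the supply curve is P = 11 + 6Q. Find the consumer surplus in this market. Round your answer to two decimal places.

Setting demand equal to supply, 79 = 8Q, so Q* = 9.875 and P* = 70.25.
CS is the area between the demand curve and P* from 0 to Q*: (1/2)(9.875)(19.75) = 97.5156.

97.52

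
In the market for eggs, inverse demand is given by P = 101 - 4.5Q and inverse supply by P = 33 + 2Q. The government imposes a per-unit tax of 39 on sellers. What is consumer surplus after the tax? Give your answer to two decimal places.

44.79

Pre-tax equilibrium: 101 - 4.5Q = 33 + 2Q gives Q* = 10.4615, P* = 53.9231.
With the tax, sellers need 39 more per unit: 101 - 4.5Q = 33 + 2Q + 39, so Q_t = 4.4615. Buyers pay P_b = 80.9231; sellers receive P_s = P_b - 39 = 41.9231.
Consumer surplus is the triangle under demand above P_b: (1/2)(4.4615)(101 - 80.9231) = 44.787.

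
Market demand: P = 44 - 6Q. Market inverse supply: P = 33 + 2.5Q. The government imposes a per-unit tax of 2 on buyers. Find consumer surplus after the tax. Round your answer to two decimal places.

Without the tax, 44 - 6Q = 33 + 2.5Q so Q* = 1.2941 and P* = 36.2353.
With the tax, buyers' net willingness to pay falls by 2: (44 - 2) - 6Q = 33 + 2.5Q, so Q_t = 1.0588. Buyers pay P_b = 37.6471; sellers receive P_s = P_b - 2 = 35.6471.
CS = (1/2)(Q_t)(44 - P_b) = (1/2)(1.0588)(6.3529) = 3.3633.

3.36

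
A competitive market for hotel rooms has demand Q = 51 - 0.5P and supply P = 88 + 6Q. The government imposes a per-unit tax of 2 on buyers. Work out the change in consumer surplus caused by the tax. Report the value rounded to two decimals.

Rewriting demand in inverse form: P = 102 - 2Q.
Without the tax, 102 - 2Q = 88 + 6Q so Q* = 1.75 and P* = 98.5.
With the tax, buyers' net willingness to pay falls by 2: (102 - 2) - 2Q = 88 + 6Q, so Q_t = 1.5. Buyers pay P_b = 99; sellers receive P_s = P_b - 2 = 97.
CS falls from (1/2)(1.75)(3.5) = 3.0625 to (1/2)(1.5)(3) = 2.25, a change of -0.8125.

-0.81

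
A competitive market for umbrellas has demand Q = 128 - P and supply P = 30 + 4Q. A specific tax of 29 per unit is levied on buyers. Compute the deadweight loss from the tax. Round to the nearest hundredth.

84.10

Rewriting demand in inverse form: P = 128 - Q.
Pre-tax equilibrium: 128 - Q = 30 + 4Q gives Q* = 19.6, P* = 108.4.
With the tax, buyers' net willingness to pay falls by 29: (128 - 29) - Q = 30 + 4Q, so Q_t = 13.8. Buyers pay P_b = 114.2; sellers receive P_s = P_b - 29 = 85.2.
Deadweight loss is the triangle between the curves from Q_t to Q*: (1/2)(19.6 - 13.8)(29) = 84.1.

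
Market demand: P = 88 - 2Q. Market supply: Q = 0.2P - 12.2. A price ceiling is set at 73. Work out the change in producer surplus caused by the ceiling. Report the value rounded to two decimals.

-22.79

Rewriting supply in inverse form: P = 61 + 5Q.
Free-market equilibrium: 88 - 2Q = 61 + 5Q gives Q* = 3.8571, P* = 80.2857.
At P = 73, sellers supply (73 - 61)/5 = 2.4 while buyers want more, so the quantity traded is 2.4 at price 73.
PS goes from (1/2)(3.8571)(19.2857) = 37.1939 to 14.4 (computed as (73 - 61)(2.4) - (1/2)(5)(2.4)^2), a change of -22.7939.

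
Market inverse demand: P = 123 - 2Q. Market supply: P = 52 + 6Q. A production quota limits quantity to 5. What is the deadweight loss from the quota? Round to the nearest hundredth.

60.06

Without the quota, 123 - 2Q = 52 + 6Q gives Q* = 8.875.
At Q = 5 the demand price is 123 - 2(5) = 113 and the supply price is 52 + 6(5) = 82.
Deadweight loss is the triangle between the curves from 5 to 8.875: (1/2)(113 - 82)(8.875 - 5) = 60.0625.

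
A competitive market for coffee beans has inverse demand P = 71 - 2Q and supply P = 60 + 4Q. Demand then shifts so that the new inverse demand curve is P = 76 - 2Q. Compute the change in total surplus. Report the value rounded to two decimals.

Initial equilibrium: Q_0 = 1.8333, P_0 = 67.3333; CS_0 = (1/2)(1.8333)(3.6667) = 3.3611, PS_0 = (1/2)(1.8333)(7.3333) = 6.7222.
New equilibrium: 76 - 2Q = 60 + 4Q gives Q_1 = 2.6667, P_1 = 70.6667; CS_1 = 7.1111, PS_1 = 14.2222.
Change in total surplus = (7.1111 + 14.2222) - (3.3611 + 6.7222) = 11.25.

11.25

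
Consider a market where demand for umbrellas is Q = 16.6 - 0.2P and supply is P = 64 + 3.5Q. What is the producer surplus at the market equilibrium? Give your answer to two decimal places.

8.74

Rewriting demand in inverse form: P = 83 - 5Q.
Set 83 - 5Q = 64 + 3.5Q, which gives 19 = 8.5Q, so Q* = 2.2353 and P* = 83 - 5(2.2353) = 71.8235.
PS is the area between P* and the supply curve from 0 to Q*: (1/2)(2.2353)(7.8235) = 8.7439.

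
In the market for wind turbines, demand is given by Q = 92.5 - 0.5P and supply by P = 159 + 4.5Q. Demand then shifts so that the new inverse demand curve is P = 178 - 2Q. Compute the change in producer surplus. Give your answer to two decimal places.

-16.78

Rewriting demand in inverse form: P = 185 - 2Q.
Initial equilibrium: Q_0 = 4, P_0 = 177; CS_0 = (1/2)(4)(8) = 16, PS_0 = (1/2)(4)(18) = 36.
New equilibrium: 178 - 2Q = 159 + 4.5Q gives Q_1 = 2.9231, P_1 = 172.1538; CS_1 = 8.5444, PS_1 = 19.2249.
Change in producer surplus = 19.2249 - 36 = -16.7751.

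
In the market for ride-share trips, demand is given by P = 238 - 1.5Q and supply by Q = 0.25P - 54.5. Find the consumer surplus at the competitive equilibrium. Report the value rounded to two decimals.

9.92

Rewriting supply in inverse form: P = 218 + 4Q.
Set 238 - 1.5Q = 218 + 4Q, which gives 20 = 5.5Q, so Q* = 3.6364 and P* = 238 - 1.5(3.6364) = 232.5455.
Consumer surplus is the triangle under demand above P*: (1/2)(3.6364)(238 - 232.5455) = (1/2)(3.6364)(5.4545) = 9.9174.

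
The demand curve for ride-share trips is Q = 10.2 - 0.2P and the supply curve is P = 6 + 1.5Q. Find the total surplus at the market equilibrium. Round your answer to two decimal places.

Rewriting demand in inverse form: P = 51 - 5Q.
Setting demand equal to supply, 45 = 6.5Q, so Q* = 6.9231 and P* = 16.3846.
Total surplus is the full triangle between the curves from 0 to Q*: (1/2)(6.9231)(51 - 6) = 155.7692.

155.77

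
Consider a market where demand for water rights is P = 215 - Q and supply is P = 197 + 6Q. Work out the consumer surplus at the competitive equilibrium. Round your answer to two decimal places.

3.31

Equilibrium: 215 - Q = 197 + 6Q, so Q* = 2.5714 and P* = 212.4286.
The demand choke price is 215, so CS = (1/2)(Q*)(215 - P*) = (1/2)(2.5714)(2.5714) = 3.3061.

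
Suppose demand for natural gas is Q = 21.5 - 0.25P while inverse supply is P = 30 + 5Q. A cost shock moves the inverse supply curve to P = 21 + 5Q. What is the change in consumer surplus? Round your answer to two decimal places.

26.89

Rewriting demand in inverse form: P = 86 - 4Q.
Initial equilibrium: Q_0 = 6.2222, P_0 = 61.1111; CS_0 = (1/2)(6.2222)(24.8889) = 77.4321, PS_0 = (1/2)(6.2222)(31.1111) = 96.7901.
New equilibrium: 86 - 4Q = 21 + 5Q gives Q_1 = 7.2222, P_1 = 57.1111; CS_1 = 104.321, PS_1 = 130.4012.
Change in consumer surplus = 104.321 - 77.4321 = 26.8889.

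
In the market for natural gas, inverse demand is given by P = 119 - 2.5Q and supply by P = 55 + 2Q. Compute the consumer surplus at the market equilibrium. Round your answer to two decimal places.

Set 119 - 2.5Q = 55 + 2Q, which gives 64 = 4.5Q, so Q* = 14.2222 and P* = 119 - 2.5(14.2222) = 83.4444.
CS is the area between the demand curve and P* from 0 to Q*: (1/2)(14.2222)(35.5556) = 252.8395.

252.84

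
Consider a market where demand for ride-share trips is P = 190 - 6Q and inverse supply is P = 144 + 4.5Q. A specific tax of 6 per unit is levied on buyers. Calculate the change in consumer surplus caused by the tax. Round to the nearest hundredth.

Without the tax, 190 - 6Q = 144 + 4.5Q so Q* = 4.381 and P* = 163.7143.
A tax on buyers shifts demand down by 6: (190 - 6) - 6Q = 144 + 4.5Q, so Q_t = 3.8095. Buyers pay P_b = 167.1429; sellers receive P_s = P_b - 6 = 161.1429.
Consumers lose the trapezoid between P* and P_b out to Q_t plus the triangle from Q_t to Q*: change in CS = 43.5374 - 57.5782 = -14.0408.

-14.04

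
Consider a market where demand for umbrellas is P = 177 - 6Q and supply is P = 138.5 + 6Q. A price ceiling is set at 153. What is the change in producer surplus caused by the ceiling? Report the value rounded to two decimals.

Free-market equilibrium: 177 - 6Q = 138.5 + 6Q gives Q* = 3.2083, P* = 157.75.
At the ceiling price 153, quantity supplied is (153 - 138.5)/6 = 2.4167; supply is the short side, so Q = 2.4167 trades at P = 153.
PS goes from (1/2)(3.2083)(19.25) = 30.8802 to 17.5208 (computed as (153 - 138.5)(2.4167) - (1/2)(6)(2.4167)^2), a change of -13.3594.

-13.36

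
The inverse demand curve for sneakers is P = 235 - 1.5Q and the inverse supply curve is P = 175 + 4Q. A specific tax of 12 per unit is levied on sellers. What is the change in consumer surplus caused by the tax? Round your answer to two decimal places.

-32.13

Pre-tax equilibrium: 235 - 1.5Q = 175 + 4Q gives Q* = 10.9091, P* = 218.6364.
With the tax, sellers need 12 more per unit: 235 - 1.5Q = 175 + 4Q + 12, so Q_t = 8.7273. Buyers pay P_b = 221.9091; sellers receive P_s = P_b - 12 = 209.9091.
CS falls from (1/2)(10.9091)(16.3636) = 89.2562 to (1/2)(8.7273)(13.0909) = 57.124, a change of -32.1322.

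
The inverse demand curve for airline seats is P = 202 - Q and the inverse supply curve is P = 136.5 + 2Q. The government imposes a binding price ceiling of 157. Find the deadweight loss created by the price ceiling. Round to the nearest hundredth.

201.26

Without the control, 202 - Q = 136.5 + 2Q so Q* = 21.8333 and P* = 180.1667.
At P = 157, sellers supply (157 - 136.5)/2 = 10.25 while buyers want more, so the quantity traded is 10.25 at price 157.
At Q = 10.25 the demand price is 191.75 and the supply price is 157. Deadweight loss is the triangle between the curves from 10.25 to 21.8333: (1/2)(191.75 - 157)(21.8333 - 10.25) = 201.2604.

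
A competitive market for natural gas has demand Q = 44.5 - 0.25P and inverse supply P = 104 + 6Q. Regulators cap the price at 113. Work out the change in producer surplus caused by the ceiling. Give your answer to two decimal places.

Rewriting demand in inverse form: P = 178 - 4Q.
Free-market equilibrium: 178 - 4Q = 104 + 6Q gives Q* = 7.4, P* = 148.4.
At P = 113, sellers supply (113 - 104)/6 = 1.5 while buyers want more, so the quantity traded is 1.5 at price 113.
PS goes from (1/2)(7.4)(44.4) = 164.28 to 6.75 (computed as (113 - 104)(1.5) - (1/2)(6)(1.5)^2), a change of -157.53.

-157.53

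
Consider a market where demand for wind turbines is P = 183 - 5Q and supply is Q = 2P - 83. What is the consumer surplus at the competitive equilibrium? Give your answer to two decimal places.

Rewriting supply in inverse form: P = 41.5 + 0.5Q.
Set 183 - 5Q = 41.5 + 0.5Q, which gives 141.5 = 5.5Q, so Q* = 25.7273 and P* = 183 - 5(25.7273) = 54.3636.
CS is the area between the demand curve and P* from 0 to Q*: (1/2)(25.7273)(128.6364) = 1654.7314.

1654.73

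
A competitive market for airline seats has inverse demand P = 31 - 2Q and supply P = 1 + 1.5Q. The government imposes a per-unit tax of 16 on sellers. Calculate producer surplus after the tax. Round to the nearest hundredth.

12.00

Pre-tax equilibrium: 31 - 2Q = 1 + 1.5Q gives Q* = 8.5714, P* = 13.8571.
A tax on sellers shifts supply up by 16: 31 - 2Q = 1 + 1.5Q + 16, so Q_t = 4. Buyers pay P_b = 23; sellers receive P_s = P_b - 16 = 7.
PS = (1/2)(Q_t)(P_s - 1) = (1/2)(4)(6) = 12.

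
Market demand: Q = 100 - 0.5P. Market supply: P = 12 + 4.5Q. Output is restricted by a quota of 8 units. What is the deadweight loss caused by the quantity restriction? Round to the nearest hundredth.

1422.77

Rewriting demand in inverse form: P = 200 - 2Q.
Without the quota, 200 - 2Q = 12 + 4.5Q gives Q* = 28.9231.
At Q = 8 the demand price is 200 - 2(8) = 184 and the supply price is 12 + 4.5(8) = 48.
Deadweight loss is the triangle between the curves from 8 to 28.9231: (1/2)(184 - 48)(28.9231 - 8) = 1422.7692.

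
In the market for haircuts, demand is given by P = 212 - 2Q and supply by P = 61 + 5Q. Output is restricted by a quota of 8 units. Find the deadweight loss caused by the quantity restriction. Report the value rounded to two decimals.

Unrestricted equilibrium: Q* = (212 - 61)/(2 + 5) = 21.5714.
At Q = 8 the demand price is 212 - 2(8) = 196 and the supply price is 61 + 5(8) = 101.
Deadweight loss is the triangle between the curves from 8 to 21.5714: (1/2)(196 - 101)(21.5714 - 8) = 644.6429.

644.64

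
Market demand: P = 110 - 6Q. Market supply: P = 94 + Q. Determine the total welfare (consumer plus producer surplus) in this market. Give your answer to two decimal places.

18.29

Setting demand equal to supply, 16 = 7Q, so Q* = 2.2857 and P* = 96.2857.
CS = (1/2)(2.2857)(13.7143) = 15.6735 and PS = (1/2)(2.2857)(2.2857) = 2.6122, so total surplus = 18.2857.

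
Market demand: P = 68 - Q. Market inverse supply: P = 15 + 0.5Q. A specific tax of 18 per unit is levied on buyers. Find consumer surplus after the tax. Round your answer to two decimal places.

Pre-tax equilibrium: 68 - Q = 15 + 0.5Q gives Q* = 35.3333, P* = 32.6667.
A tax on buyers shifts demand down by 18: (68 - 18) - Q = 15 + 0.5Q, so Q_t = 23.3333. Buyers pay P_b = 44.6667; sellers receive P_s = P_b - 18 = 26.6667.
CS = (1/2)(Q_t)(68 - P_b) = (1/2)(23.3333)(23.3333) = 272.2222.

272.22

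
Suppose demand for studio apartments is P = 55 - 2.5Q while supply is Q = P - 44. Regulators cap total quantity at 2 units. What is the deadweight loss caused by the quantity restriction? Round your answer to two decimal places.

2.29

Rewriting supply in inverse form: P = 44 + Q.
Without the quota, 55 - 2.5Q = 44 + Q gives Q* = 3.1429.
At Q = 2 the demand price is 55 - 2.5(2) = 50 and the supply price is 44 + (2) = 46.
Deadweight loss is the triangle between the curves from 2 to 3.1429: (1/2)(50 - 46)(3.1429 - 2) = 2.2857.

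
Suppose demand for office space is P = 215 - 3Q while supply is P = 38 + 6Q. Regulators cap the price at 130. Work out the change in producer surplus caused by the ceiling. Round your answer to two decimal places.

Without the control, 215 - 3Q = 38 + 6Q so Q* = 19.6667 and P* = 156.
At the ceiling price 130, quantity supplied is (130 - 38)/6 = 15.3333; supply is the short side, so Q = 15.3333 trades at P = 130.
PS goes from (1/2)(19.6667)(118) = 1160.3333 to 705.3333 (computed as (130 - 38)(15.3333) - (1/2)(6)(15.3333)^2), a change of -455.

-455.00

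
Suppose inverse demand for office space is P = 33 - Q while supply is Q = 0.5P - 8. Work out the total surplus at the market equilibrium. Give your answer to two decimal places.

48.17

Rewriting supply in inverse form: P = 16 + 2Q.
Setting demand equal to supply, 17 = 3Q, so Q* = 5.6667 and P* = 27.3333.
Total surplus is the full triangle between the curves from 0 to Q*: (1/2)(5.6667)(33 - 16) = 48.1667.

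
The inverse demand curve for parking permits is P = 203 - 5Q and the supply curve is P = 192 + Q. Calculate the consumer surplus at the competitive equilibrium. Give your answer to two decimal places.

8.40

Set 203 - 5Q = 192 + Q, which gives 11 = 6Q, so Q* = 1.8333 and P* = 203 - 5(1.8333) = 193.8333.
Consumer surplus is the triangle under demand above P*: (1/2)(1.8333)(203 - 193.8333) = (1/2)(1.8333)(9.1667) = 8.4028.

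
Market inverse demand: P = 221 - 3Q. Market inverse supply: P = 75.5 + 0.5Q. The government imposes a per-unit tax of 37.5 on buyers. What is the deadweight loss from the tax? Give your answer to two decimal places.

200.89

Without the tax, 221 - 3Q = 75.5 + 0.5Q so Q* = 41.5714 and P* = 96.2857.
A tax on buyers shifts demand down by 37.5: (221 - 37.5) - 3Q = 75.5 + 0.5Q, so Q_t = 30.8571. Buyers pay P_b = 128.4286; sellers receive P_s = P_b - 37.5 = 90.9286.
The welfare triangle lost has base Q* - Q_t = 10.7143 and height t = 37.5, so DWL = (1/2)(10.7143)(37.5) = 200.8929.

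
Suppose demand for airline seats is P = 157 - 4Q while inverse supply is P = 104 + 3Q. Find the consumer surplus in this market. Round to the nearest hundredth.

114.65

Setting demand equal to supply, 53 = 7Q, so Q* = 7.5714 and P* = 126.7143.
CS is the area between the demand curve and P* from 0 to Q*: (1/2)(7.5714)(30.2857) = 114.6531.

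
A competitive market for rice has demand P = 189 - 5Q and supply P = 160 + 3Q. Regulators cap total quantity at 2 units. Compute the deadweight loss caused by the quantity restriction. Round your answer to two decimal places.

10.56

Unrestricted equilibrium: Q* = (189 - 160)/(5 + 3) = 3.625.
At Q = 2 the demand price is 189 - 5(2) = 179 and the supply price is 160 + 3(2) = 166.
Deadweight loss is the triangle between the curves from 2 to 3.625: (1/2)(179 - 166)(3.625 - 2) = 10.5625.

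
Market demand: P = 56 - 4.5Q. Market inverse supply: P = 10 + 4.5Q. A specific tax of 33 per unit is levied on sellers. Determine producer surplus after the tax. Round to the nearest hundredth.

4.69

Pre-tax equilibrium: 56 - 4.5Q = 10 + 4.5Q gives Q* = 5.1111, P* = 33.
A tax on sellers shifts supply up by 33: 56 - 4.5Q = 10 + 4.5Q + 33, so Q_t = 1.4444. Buyers pay P_b = 49.5; sellers receive P_s = P_b - 33 = 16.5.
PS = (1/2)(Q_t)(P_s - 10) = (1/2)(1.4444)(6.5) = 4.6944.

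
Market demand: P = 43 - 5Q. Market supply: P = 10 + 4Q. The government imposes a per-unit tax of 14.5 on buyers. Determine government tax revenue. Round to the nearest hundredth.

29.81

Without the tax, 43 - 5Q = 10 + 4Q so Q* = 3.6667 and P* = 24.6667.
A tax on buyers shifts demand down by 14.5: (43 - 14.5) - 5Q = 10 + 4Q, so Q_t = 2.0556. Buyers pay P_b = 32.7222; sellers receive P_s = P_b - 14.5 = 18.2222.
Tax revenue = t x Q_t = 14.5 x 2.0556 = 29.8056.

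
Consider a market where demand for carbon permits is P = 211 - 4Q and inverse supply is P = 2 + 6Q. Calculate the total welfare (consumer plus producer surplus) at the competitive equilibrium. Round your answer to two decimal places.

2184.05

Set 211 - 4Q = 2 + 6Q, which gives 209 = 10Q, so Q* = 20.9 and P* = 211 - 4(20.9) = 127.4.
Total surplus is the full triangle between the curves from 0 to Q*: (1/2)(20.9)(211 - 2) = 2184.05.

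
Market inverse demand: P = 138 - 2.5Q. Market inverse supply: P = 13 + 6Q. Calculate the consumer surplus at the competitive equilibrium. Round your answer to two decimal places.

Equilibrium: 138 - 2.5Q = 13 + 6Q, so Q* = 14.7059 and P* = 101.2353.
CS is the area between the demand curve and P* from 0 to Q*: (1/2)(14.7059)(36.7647) = 270.3287.

270.33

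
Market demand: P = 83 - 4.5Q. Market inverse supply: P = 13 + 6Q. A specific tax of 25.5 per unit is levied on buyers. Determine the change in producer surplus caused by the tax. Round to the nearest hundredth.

-79.45

Pre-tax equilibrium: 83 - 4.5Q = 13 + 6Q gives Q* = 6.6667, P* = 53.
A tax on buyers shifts demand down by 25.5: (83 - 25.5) - 4.5Q = 13 + 6Q, so Q_t = 4.2381. Buyers pay P_b = 63.9286; sellers receive P_s = P_b - 25.5 = 38.4286.
Producers lose the trapezoid between P_s and P* out to Q_t plus the triangle from Q_t to Q*: change in PS = 53.8844 - 133.3333 = -79.449.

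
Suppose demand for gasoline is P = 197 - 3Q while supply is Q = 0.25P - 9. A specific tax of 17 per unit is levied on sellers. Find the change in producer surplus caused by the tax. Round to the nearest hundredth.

Rewriting supply in inverse form: P = 36 + 4Q.
Pre-tax equilibrium: 197 - 3Q = 36 + 4Q gives Q* = 23, P* = 128.
With the tax, sellers need 17 more per unit: 197 - 3Q = 36 + 4Q + 17, so Q_t = 20.5714. Buyers pay P_b = 135.2857; sellers receive P_s = P_b - 17 = 118.2857.
Producers lose the trapezoid between P_s and P* out to Q_t plus the triangle from Q_t to Q*: change in PS = 846.3673 - 1058 = -211.6327.

-211.63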